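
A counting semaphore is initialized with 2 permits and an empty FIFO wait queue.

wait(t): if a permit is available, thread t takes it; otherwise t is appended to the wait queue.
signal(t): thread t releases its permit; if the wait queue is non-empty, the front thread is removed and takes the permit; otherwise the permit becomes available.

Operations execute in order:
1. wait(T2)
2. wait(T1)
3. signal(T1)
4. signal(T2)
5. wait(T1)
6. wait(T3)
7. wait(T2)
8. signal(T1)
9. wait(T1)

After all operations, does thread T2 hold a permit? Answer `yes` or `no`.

Answer: yes

Derivation:
Step 1: wait(T2) -> count=1 queue=[] holders={T2}
Step 2: wait(T1) -> count=0 queue=[] holders={T1,T2}
Step 3: signal(T1) -> count=1 queue=[] holders={T2}
Step 4: signal(T2) -> count=2 queue=[] holders={none}
Step 5: wait(T1) -> count=1 queue=[] holders={T1}
Step 6: wait(T3) -> count=0 queue=[] holders={T1,T3}
Step 7: wait(T2) -> count=0 queue=[T2] holders={T1,T3}
Step 8: signal(T1) -> count=0 queue=[] holders={T2,T3}
Step 9: wait(T1) -> count=0 queue=[T1] holders={T2,T3}
Final holders: {T2,T3} -> T2 in holders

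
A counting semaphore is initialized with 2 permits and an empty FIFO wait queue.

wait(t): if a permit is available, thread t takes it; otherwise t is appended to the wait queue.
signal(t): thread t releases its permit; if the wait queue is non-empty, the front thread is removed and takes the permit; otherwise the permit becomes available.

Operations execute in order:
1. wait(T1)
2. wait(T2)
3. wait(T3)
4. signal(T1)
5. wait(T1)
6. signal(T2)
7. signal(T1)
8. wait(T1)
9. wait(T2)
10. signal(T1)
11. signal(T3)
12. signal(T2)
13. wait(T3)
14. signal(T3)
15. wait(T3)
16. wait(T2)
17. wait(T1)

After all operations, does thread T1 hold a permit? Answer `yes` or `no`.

Step 1: wait(T1) -> count=1 queue=[] holders={T1}
Step 2: wait(T2) -> count=0 queue=[] holders={T1,T2}
Step 3: wait(T3) -> count=0 queue=[T3] holders={T1,T2}
Step 4: signal(T1) -> count=0 queue=[] holders={T2,T3}
Step 5: wait(T1) -> count=0 queue=[T1] holders={T2,T3}
Step 6: signal(T2) -> count=0 queue=[] holders={T1,T3}
Step 7: signal(T1) -> count=1 queue=[] holders={T3}
Step 8: wait(T1) -> count=0 queue=[] holders={T1,T3}
Step 9: wait(T2) -> count=0 queue=[T2] holders={T1,T3}
Step 10: signal(T1) -> count=0 queue=[] holders={T2,T3}
Step 11: signal(T3) -> count=1 queue=[] holders={T2}
Step 12: signal(T2) -> count=2 queue=[] holders={none}
Step 13: wait(T3) -> count=1 queue=[] holders={T3}
Step 14: signal(T3) -> count=2 queue=[] holders={none}
Step 15: wait(T3) -> count=1 queue=[] holders={T3}
Step 16: wait(T2) -> count=0 queue=[] holders={T2,T3}
Step 17: wait(T1) -> count=0 queue=[T1] holders={T2,T3}
Final holders: {T2,T3} -> T1 not in holders

Answer: no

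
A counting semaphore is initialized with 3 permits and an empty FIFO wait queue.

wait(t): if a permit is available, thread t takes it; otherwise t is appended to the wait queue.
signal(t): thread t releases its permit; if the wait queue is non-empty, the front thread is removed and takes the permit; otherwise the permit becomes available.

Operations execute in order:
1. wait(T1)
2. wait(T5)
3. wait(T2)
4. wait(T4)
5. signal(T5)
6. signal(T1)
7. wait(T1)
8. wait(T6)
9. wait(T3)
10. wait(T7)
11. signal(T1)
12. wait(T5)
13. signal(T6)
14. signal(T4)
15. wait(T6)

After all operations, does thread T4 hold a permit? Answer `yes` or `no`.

Answer: no

Derivation:
Step 1: wait(T1) -> count=2 queue=[] holders={T1}
Step 2: wait(T5) -> count=1 queue=[] holders={T1,T5}
Step 3: wait(T2) -> count=0 queue=[] holders={T1,T2,T5}
Step 4: wait(T4) -> count=0 queue=[T4] holders={T1,T2,T5}
Step 5: signal(T5) -> count=0 queue=[] holders={T1,T2,T4}
Step 6: signal(T1) -> count=1 queue=[] holders={T2,T4}
Step 7: wait(T1) -> count=0 queue=[] holders={T1,T2,T4}
Step 8: wait(T6) -> count=0 queue=[T6] holders={T1,T2,T4}
Step 9: wait(T3) -> count=0 queue=[T6,T3] holders={T1,T2,T4}
Step 10: wait(T7) -> count=0 queue=[T6,T3,T7] holders={T1,T2,T4}
Step 11: signal(T1) -> count=0 queue=[T3,T7] holders={T2,T4,T6}
Step 12: wait(T5) -> count=0 queue=[T3,T7,T5] holders={T2,T4,T6}
Step 13: signal(T6) -> count=0 queue=[T7,T5] holders={T2,T3,T4}
Step 14: signal(T4) -> count=0 queue=[T5] holders={T2,T3,T7}
Step 15: wait(T6) -> count=0 queue=[T5,T6] holders={T2,T3,T7}
Final holders: {T2,T3,T7} -> T4 not in holders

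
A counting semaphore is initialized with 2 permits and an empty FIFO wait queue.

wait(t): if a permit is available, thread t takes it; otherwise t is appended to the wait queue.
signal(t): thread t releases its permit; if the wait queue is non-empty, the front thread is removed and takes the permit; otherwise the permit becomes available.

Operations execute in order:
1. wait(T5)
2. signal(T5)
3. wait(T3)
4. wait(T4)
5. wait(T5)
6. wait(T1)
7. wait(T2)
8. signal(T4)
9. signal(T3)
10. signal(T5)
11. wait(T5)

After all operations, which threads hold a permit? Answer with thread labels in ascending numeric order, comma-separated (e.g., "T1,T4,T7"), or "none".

Answer: T1,T2

Derivation:
Step 1: wait(T5) -> count=1 queue=[] holders={T5}
Step 2: signal(T5) -> count=2 queue=[] holders={none}
Step 3: wait(T3) -> count=1 queue=[] holders={T3}
Step 4: wait(T4) -> count=0 queue=[] holders={T3,T4}
Step 5: wait(T5) -> count=0 queue=[T5] holders={T3,T4}
Step 6: wait(T1) -> count=0 queue=[T5,T1] holders={T3,T4}
Step 7: wait(T2) -> count=0 queue=[T5,T1,T2] holders={T3,T4}
Step 8: signal(T4) -> count=0 queue=[T1,T2] holders={T3,T5}
Step 9: signal(T3) -> count=0 queue=[T2] holders={T1,T5}
Step 10: signal(T5) -> count=0 queue=[] holders={T1,T2}
Step 11: wait(T5) -> count=0 queue=[T5] holders={T1,T2}
Final holders: T1,T2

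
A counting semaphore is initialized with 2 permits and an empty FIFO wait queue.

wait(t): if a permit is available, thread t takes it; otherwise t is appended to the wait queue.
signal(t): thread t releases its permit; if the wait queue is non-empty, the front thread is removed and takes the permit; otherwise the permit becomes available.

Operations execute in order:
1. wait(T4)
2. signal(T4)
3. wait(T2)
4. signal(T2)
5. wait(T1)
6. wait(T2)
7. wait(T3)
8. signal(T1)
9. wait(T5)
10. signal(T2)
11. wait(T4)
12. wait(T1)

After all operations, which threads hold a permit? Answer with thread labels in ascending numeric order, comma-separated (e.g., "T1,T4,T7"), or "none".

Step 1: wait(T4) -> count=1 queue=[] holders={T4}
Step 2: signal(T4) -> count=2 queue=[] holders={none}
Step 3: wait(T2) -> count=1 queue=[] holders={T2}
Step 4: signal(T2) -> count=2 queue=[] holders={none}
Step 5: wait(T1) -> count=1 queue=[] holders={T1}
Step 6: wait(T2) -> count=0 queue=[] holders={T1,T2}
Step 7: wait(T3) -> count=0 queue=[T3] holders={T1,T2}
Step 8: signal(T1) -> count=0 queue=[] holders={T2,T3}
Step 9: wait(T5) -> count=0 queue=[T5] holders={T2,T3}
Step 10: signal(T2) -> count=0 queue=[] holders={T3,T5}
Step 11: wait(T4) -> count=0 queue=[T4] holders={T3,T5}
Step 12: wait(T1) -> count=0 queue=[T4,T1] holders={T3,T5}
Final holders: T3,T5

Answer: T3,T5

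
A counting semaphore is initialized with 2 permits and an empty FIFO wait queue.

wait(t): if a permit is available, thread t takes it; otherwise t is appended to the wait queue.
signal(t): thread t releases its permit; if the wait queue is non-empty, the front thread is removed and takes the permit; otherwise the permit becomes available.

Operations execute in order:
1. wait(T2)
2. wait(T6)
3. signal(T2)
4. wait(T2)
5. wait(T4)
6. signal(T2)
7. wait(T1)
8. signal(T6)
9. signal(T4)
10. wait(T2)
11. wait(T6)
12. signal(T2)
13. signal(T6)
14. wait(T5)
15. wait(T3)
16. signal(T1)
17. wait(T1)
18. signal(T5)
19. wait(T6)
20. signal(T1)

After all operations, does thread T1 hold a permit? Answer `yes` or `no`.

Step 1: wait(T2) -> count=1 queue=[] holders={T2}
Step 2: wait(T6) -> count=0 queue=[] holders={T2,T6}
Step 3: signal(T2) -> count=1 queue=[] holders={T6}
Step 4: wait(T2) -> count=0 queue=[] holders={T2,T6}
Step 5: wait(T4) -> count=0 queue=[T4] holders={T2,T6}
Step 6: signal(T2) -> count=0 queue=[] holders={T4,T6}
Step 7: wait(T1) -> count=0 queue=[T1] holders={T4,T6}
Step 8: signal(T6) -> count=0 queue=[] holders={T1,T4}
Step 9: signal(T4) -> count=1 queue=[] holders={T1}
Step 10: wait(T2) -> count=0 queue=[] holders={T1,T2}
Step 11: wait(T6) -> count=0 queue=[T6] holders={T1,T2}
Step 12: signal(T2) -> count=0 queue=[] holders={T1,T6}
Step 13: signal(T6) -> count=1 queue=[] holders={T1}
Step 14: wait(T5) -> count=0 queue=[] holders={T1,T5}
Step 15: wait(T3) -> count=0 queue=[T3] holders={T1,T5}
Step 16: signal(T1) -> count=0 queue=[] holders={T3,T5}
Step 17: wait(T1) -> count=0 queue=[T1] holders={T3,T5}
Step 18: signal(T5) -> count=0 queue=[] holders={T1,T3}
Step 19: wait(T6) -> count=0 queue=[T6] holders={T1,T3}
Step 20: signal(T1) -> count=0 queue=[] holders={T3,T6}
Final holders: {T3,T6} -> T1 not in holders

Answer: no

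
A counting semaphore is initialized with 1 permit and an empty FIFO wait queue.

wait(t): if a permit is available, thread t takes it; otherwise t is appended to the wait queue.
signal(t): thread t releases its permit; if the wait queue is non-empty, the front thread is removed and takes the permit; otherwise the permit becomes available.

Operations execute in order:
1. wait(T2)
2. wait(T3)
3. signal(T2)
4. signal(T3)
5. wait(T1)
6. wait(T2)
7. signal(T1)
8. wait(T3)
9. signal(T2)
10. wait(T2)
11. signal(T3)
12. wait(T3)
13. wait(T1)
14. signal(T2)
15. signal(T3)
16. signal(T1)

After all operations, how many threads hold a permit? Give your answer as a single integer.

Answer: 0

Derivation:
Step 1: wait(T2) -> count=0 queue=[] holders={T2}
Step 2: wait(T3) -> count=0 queue=[T3] holders={T2}
Step 3: signal(T2) -> count=0 queue=[] holders={T3}
Step 4: signal(T3) -> count=1 queue=[] holders={none}
Step 5: wait(T1) -> count=0 queue=[] holders={T1}
Step 6: wait(T2) -> count=0 queue=[T2] holders={T1}
Step 7: signal(T1) -> count=0 queue=[] holders={T2}
Step 8: wait(T3) -> count=0 queue=[T3] holders={T2}
Step 9: signal(T2) -> count=0 queue=[] holders={T3}
Step 10: wait(T2) -> count=0 queue=[T2] holders={T3}
Step 11: signal(T3) -> count=0 queue=[] holders={T2}
Step 12: wait(T3) -> count=0 queue=[T3] holders={T2}
Step 13: wait(T1) -> count=0 queue=[T3,T1] holders={T2}
Step 14: signal(T2) -> count=0 queue=[T1] holders={T3}
Step 15: signal(T3) -> count=0 queue=[] holders={T1}
Step 16: signal(T1) -> count=1 queue=[] holders={none}
Final holders: {none} -> 0 thread(s)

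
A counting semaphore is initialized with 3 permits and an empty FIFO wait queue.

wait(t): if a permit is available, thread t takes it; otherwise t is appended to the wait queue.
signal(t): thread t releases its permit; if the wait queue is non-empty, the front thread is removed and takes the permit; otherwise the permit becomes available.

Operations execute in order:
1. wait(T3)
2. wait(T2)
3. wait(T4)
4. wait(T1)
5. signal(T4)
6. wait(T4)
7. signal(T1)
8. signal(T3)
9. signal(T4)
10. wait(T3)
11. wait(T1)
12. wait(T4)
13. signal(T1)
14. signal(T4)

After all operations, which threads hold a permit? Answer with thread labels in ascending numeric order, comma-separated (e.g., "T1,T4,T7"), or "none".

Step 1: wait(T3) -> count=2 queue=[] holders={T3}
Step 2: wait(T2) -> count=1 queue=[] holders={T2,T3}
Step 3: wait(T4) -> count=0 queue=[] holders={T2,T3,T4}
Step 4: wait(T1) -> count=0 queue=[T1] holders={T2,T3,T4}
Step 5: signal(T4) -> count=0 queue=[] holders={T1,T2,T3}
Step 6: wait(T4) -> count=0 queue=[T4] holders={T1,T2,T3}
Step 7: signal(T1) -> count=0 queue=[] holders={T2,T3,T4}
Step 8: signal(T3) -> count=1 queue=[] holders={T2,T4}
Step 9: signal(T4) -> count=2 queue=[] holders={T2}
Step 10: wait(T3) -> count=1 queue=[] holders={T2,T3}
Step 11: wait(T1) -> count=0 queue=[] holders={T1,T2,T3}
Step 12: wait(T4) -> count=0 queue=[T4] holders={T1,T2,T3}
Step 13: signal(T1) -> count=0 queue=[] holders={T2,T3,T4}
Step 14: signal(T4) -> count=1 queue=[] holders={T2,T3}
Final holders: T2,T3

Answer: T2,T3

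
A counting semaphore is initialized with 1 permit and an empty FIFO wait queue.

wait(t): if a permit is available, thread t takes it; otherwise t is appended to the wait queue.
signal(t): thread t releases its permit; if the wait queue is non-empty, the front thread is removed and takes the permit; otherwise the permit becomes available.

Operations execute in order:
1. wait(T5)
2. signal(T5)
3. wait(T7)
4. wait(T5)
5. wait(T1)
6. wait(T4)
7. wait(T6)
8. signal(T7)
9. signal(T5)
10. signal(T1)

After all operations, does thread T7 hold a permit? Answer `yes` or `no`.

Step 1: wait(T5) -> count=0 queue=[] holders={T5}
Step 2: signal(T5) -> count=1 queue=[] holders={none}
Step 3: wait(T7) -> count=0 queue=[] holders={T7}
Step 4: wait(T5) -> count=0 queue=[T5] holders={T7}
Step 5: wait(T1) -> count=0 queue=[T5,T1] holders={T7}
Step 6: wait(T4) -> count=0 queue=[T5,T1,T4] holders={T7}
Step 7: wait(T6) -> count=0 queue=[T5,T1,T4,T6] holders={T7}
Step 8: signal(T7) -> count=0 queue=[T1,T4,T6] holders={T5}
Step 9: signal(T5) -> count=0 queue=[T4,T6] holders={T1}
Step 10: signal(T1) -> count=0 queue=[T6] holders={T4}
Final holders: {T4} -> T7 not in holders

Answer: no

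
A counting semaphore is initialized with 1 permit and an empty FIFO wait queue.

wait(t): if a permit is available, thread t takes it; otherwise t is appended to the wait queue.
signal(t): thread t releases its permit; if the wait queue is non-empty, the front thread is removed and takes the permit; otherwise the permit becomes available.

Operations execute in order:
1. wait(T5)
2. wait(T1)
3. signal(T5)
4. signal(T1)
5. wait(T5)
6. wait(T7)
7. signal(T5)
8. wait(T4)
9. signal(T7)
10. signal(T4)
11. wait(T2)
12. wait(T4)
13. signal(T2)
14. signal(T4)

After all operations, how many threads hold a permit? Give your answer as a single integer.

Step 1: wait(T5) -> count=0 queue=[] holders={T5}
Step 2: wait(T1) -> count=0 queue=[T1] holders={T5}
Step 3: signal(T5) -> count=0 queue=[] holders={T1}
Step 4: signal(T1) -> count=1 queue=[] holders={none}
Step 5: wait(T5) -> count=0 queue=[] holders={T5}
Step 6: wait(T7) -> count=0 queue=[T7] holders={T5}
Step 7: signal(T5) -> count=0 queue=[] holders={T7}
Step 8: wait(T4) -> count=0 queue=[T4] holders={T7}
Step 9: signal(T7) -> count=0 queue=[] holders={T4}
Step 10: signal(T4) -> count=1 queue=[] holders={none}
Step 11: wait(T2) -> count=0 queue=[] holders={T2}
Step 12: wait(T4) -> count=0 queue=[T4] holders={T2}
Step 13: signal(T2) -> count=0 queue=[] holders={T4}
Step 14: signal(T4) -> count=1 queue=[] holders={none}
Final holders: {none} -> 0 thread(s)

Answer: 0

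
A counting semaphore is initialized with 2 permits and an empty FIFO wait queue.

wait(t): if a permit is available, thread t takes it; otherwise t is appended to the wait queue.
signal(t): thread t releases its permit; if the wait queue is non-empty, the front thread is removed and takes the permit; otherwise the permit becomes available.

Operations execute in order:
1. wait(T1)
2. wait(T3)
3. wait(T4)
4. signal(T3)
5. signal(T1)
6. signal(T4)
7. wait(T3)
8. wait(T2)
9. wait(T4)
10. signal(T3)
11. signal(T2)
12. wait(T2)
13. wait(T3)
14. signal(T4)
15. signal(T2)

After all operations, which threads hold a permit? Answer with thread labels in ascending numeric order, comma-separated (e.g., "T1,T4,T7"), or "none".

Step 1: wait(T1) -> count=1 queue=[] holders={T1}
Step 2: wait(T3) -> count=0 queue=[] holders={T1,T3}
Step 3: wait(T4) -> count=0 queue=[T4] holders={T1,T3}
Step 4: signal(T3) -> count=0 queue=[] holders={T1,T4}
Step 5: signal(T1) -> count=1 queue=[] holders={T4}
Step 6: signal(T4) -> count=2 queue=[] holders={none}
Step 7: wait(T3) -> count=1 queue=[] holders={T3}
Step 8: wait(T2) -> count=0 queue=[] holders={T2,T3}
Step 9: wait(T4) -> count=0 queue=[T4] holders={T2,T3}
Step 10: signal(T3) -> count=0 queue=[] holders={T2,T4}
Step 11: signal(T2) -> count=1 queue=[] holders={T4}
Step 12: wait(T2) -> count=0 queue=[] holders={T2,T4}
Step 13: wait(T3) -> count=0 queue=[T3] holders={T2,T4}
Step 14: signal(T4) -> count=0 queue=[] holders={T2,T3}
Step 15: signal(T2) -> count=1 queue=[] holders={T3}
Final holders: T3

Answer: T3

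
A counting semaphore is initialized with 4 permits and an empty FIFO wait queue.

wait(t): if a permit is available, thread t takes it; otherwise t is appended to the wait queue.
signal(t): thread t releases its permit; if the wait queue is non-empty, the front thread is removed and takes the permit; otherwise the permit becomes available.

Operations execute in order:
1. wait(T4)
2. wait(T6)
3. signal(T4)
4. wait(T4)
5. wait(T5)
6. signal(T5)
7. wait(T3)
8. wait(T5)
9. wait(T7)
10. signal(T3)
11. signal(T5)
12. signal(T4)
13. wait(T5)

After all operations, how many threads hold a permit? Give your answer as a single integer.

Step 1: wait(T4) -> count=3 queue=[] holders={T4}
Step 2: wait(T6) -> count=2 queue=[] holders={T4,T6}
Step 3: signal(T4) -> count=3 queue=[] holders={T6}
Step 4: wait(T4) -> count=2 queue=[] holders={T4,T6}
Step 5: wait(T5) -> count=1 queue=[] holders={T4,T5,T6}
Step 6: signal(T5) -> count=2 queue=[] holders={T4,T6}
Step 7: wait(T3) -> count=1 queue=[] holders={T3,T4,T6}
Step 8: wait(T5) -> count=0 queue=[] holders={T3,T4,T5,T6}
Step 9: wait(T7) -> count=0 queue=[T7] holders={T3,T4,T5,T6}
Step 10: signal(T3) -> count=0 queue=[] holders={T4,T5,T6,T7}
Step 11: signal(T5) -> count=1 queue=[] holders={T4,T6,T7}
Step 12: signal(T4) -> count=2 queue=[] holders={T6,T7}
Step 13: wait(T5) -> count=1 queue=[] holders={T5,T6,T7}
Final holders: {T5,T6,T7} -> 3 thread(s)

Answer: 3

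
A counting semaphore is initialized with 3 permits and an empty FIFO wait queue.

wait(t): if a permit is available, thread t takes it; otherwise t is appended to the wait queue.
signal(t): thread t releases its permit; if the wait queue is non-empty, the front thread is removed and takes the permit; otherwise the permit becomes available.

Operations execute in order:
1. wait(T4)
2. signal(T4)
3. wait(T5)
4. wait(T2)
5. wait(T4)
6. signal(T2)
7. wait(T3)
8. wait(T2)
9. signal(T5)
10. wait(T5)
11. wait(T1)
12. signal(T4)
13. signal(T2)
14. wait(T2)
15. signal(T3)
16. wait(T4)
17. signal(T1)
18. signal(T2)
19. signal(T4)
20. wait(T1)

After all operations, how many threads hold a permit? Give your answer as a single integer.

Answer: 2

Derivation:
Step 1: wait(T4) -> count=2 queue=[] holders={T4}
Step 2: signal(T4) -> count=3 queue=[] holders={none}
Step 3: wait(T5) -> count=2 queue=[] holders={T5}
Step 4: wait(T2) -> count=1 queue=[] holders={T2,T5}
Step 5: wait(T4) -> count=0 queue=[] holders={T2,T4,T5}
Step 6: signal(T2) -> count=1 queue=[] holders={T4,T5}
Step 7: wait(T3) -> count=0 queue=[] holders={T3,T4,T5}
Step 8: wait(T2) -> count=0 queue=[T2] holders={T3,T4,T5}
Step 9: signal(T5) -> count=0 queue=[] holders={T2,T3,T4}
Step 10: wait(T5) -> count=0 queue=[T5] holders={T2,T3,T4}
Step 11: wait(T1) -> count=0 queue=[T5,T1] holders={T2,T3,T4}
Step 12: signal(T4) -> count=0 queue=[T1] holders={T2,T3,T5}
Step 13: signal(T2) -> count=0 queue=[] holders={T1,T3,T5}
Step 14: wait(T2) -> count=0 queue=[T2] holders={T1,T3,T5}
Step 15: signal(T3) -> count=0 queue=[] holders={T1,T2,T5}
Step 16: wait(T4) -> count=0 queue=[T4] holders={T1,T2,T5}
Step 17: signal(T1) -> count=0 queue=[] holders={T2,T4,T5}
Step 18: signal(T2) -> count=1 queue=[] holders={T4,T5}
Step 19: signal(T4) -> count=2 queue=[] holders={T5}
Step 20: wait(T1) -> count=1 queue=[] holders={T1,T5}
Final holders: {T1,T5} -> 2 thread(s)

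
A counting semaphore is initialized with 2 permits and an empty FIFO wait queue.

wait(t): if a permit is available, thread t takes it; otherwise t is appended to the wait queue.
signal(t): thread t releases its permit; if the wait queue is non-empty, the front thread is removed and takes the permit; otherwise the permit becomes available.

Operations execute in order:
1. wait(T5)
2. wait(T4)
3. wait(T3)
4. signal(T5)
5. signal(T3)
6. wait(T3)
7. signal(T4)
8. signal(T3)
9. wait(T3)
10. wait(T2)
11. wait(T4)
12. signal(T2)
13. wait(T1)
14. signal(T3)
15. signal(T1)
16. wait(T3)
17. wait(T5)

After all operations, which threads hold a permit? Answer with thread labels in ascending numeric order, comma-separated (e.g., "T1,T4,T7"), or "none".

Step 1: wait(T5) -> count=1 queue=[] holders={T5}
Step 2: wait(T4) -> count=0 queue=[] holders={T4,T5}
Step 3: wait(T3) -> count=0 queue=[T3] holders={T4,T5}
Step 4: signal(T5) -> count=0 queue=[] holders={T3,T4}
Step 5: signal(T3) -> count=1 queue=[] holders={T4}
Step 6: wait(T3) -> count=0 queue=[] holders={T3,T4}
Step 7: signal(T4) -> count=1 queue=[] holders={T3}
Step 8: signal(T3) -> count=2 queue=[] holders={none}
Step 9: wait(T3) -> count=1 queue=[] holders={T3}
Step 10: wait(T2) -> count=0 queue=[] holders={T2,T3}
Step 11: wait(T4) -> count=0 queue=[T4] holders={T2,T3}
Step 12: signal(T2) -> count=0 queue=[] holders={T3,T4}
Step 13: wait(T1) -> count=0 queue=[T1] holders={T3,T4}
Step 14: signal(T3) -> count=0 queue=[] holders={T1,T4}
Step 15: signal(T1) -> count=1 queue=[] holders={T4}
Step 16: wait(T3) -> count=0 queue=[] holders={T3,T4}
Step 17: wait(T5) -> count=0 queue=[T5] holders={T3,T4}
Final holders: T3,T4

Answer: T3,T4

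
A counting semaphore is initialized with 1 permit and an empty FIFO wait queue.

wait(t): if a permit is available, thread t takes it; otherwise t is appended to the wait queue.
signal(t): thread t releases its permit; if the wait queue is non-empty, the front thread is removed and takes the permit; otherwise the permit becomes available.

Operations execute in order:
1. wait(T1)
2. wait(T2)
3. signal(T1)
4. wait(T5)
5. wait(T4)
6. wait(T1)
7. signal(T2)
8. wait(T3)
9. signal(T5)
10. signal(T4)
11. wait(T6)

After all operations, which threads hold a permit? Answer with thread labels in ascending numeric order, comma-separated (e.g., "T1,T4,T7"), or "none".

Answer: T1

Derivation:
Step 1: wait(T1) -> count=0 queue=[] holders={T1}
Step 2: wait(T2) -> count=0 queue=[T2] holders={T1}
Step 3: signal(T1) -> count=0 queue=[] holders={T2}
Step 4: wait(T5) -> count=0 queue=[T5] holders={T2}
Step 5: wait(T4) -> count=0 queue=[T5,T4] holders={T2}
Step 6: wait(T1) -> count=0 queue=[T5,T4,T1] holders={T2}
Step 7: signal(T2) -> count=0 queue=[T4,T1] holders={T5}
Step 8: wait(T3) -> count=0 queue=[T4,T1,T3] holders={T5}
Step 9: signal(T5) -> count=0 queue=[T1,T3] holders={T4}
Step 10: signal(T4) -> count=0 queue=[T3] holders={T1}
Step 11: wait(T6) -> count=0 queue=[T3,T6] holders={T1}
Final holders: T1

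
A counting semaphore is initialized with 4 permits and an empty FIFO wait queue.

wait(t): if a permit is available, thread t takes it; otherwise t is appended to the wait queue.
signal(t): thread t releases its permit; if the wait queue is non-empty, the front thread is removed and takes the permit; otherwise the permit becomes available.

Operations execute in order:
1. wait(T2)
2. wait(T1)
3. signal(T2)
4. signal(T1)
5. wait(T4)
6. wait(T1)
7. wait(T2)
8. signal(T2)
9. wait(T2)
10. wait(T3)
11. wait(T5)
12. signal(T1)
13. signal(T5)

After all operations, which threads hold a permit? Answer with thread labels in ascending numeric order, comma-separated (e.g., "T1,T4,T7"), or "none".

Step 1: wait(T2) -> count=3 queue=[] holders={T2}
Step 2: wait(T1) -> count=2 queue=[] holders={T1,T2}
Step 3: signal(T2) -> count=3 queue=[] holders={T1}
Step 4: signal(T1) -> count=4 queue=[] holders={none}
Step 5: wait(T4) -> count=3 queue=[] holders={T4}
Step 6: wait(T1) -> count=2 queue=[] holders={T1,T4}
Step 7: wait(T2) -> count=1 queue=[] holders={T1,T2,T4}
Step 8: signal(T2) -> count=2 queue=[] holders={T1,T4}
Step 9: wait(T2) -> count=1 queue=[] holders={T1,T2,T4}
Step 10: wait(T3) -> count=0 queue=[] holders={T1,T2,T3,T4}
Step 11: wait(T5) -> count=0 queue=[T5] holders={T1,T2,T3,T4}
Step 12: signal(T1) -> count=0 queue=[] holders={T2,T3,T4,T5}
Step 13: signal(T5) -> count=1 queue=[] holders={T2,T3,T4}
Final holders: T2,T3,T4

Answer: T2,T3,T4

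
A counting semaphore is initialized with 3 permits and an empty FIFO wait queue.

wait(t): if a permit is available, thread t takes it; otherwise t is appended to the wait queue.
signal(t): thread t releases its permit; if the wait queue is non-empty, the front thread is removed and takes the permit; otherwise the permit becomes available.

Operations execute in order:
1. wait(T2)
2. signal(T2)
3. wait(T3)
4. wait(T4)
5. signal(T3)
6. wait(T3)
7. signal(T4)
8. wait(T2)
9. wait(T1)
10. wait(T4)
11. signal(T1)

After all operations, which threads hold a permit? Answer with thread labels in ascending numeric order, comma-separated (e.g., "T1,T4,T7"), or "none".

Step 1: wait(T2) -> count=2 queue=[] holders={T2}
Step 2: signal(T2) -> count=3 queue=[] holders={none}
Step 3: wait(T3) -> count=2 queue=[] holders={T3}
Step 4: wait(T4) -> count=1 queue=[] holders={T3,T4}
Step 5: signal(T3) -> count=2 queue=[] holders={T4}
Step 6: wait(T3) -> count=1 queue=[] holders={T3,T4}
Step 7: signal(T4) -> count=2 queue=[] holders={T3}
Step 8: wait(T2) -> count=1 queue=[] holders={T2,T3}
Step 9: wait(T1) -> count=0 queue=[] holders={T1,T2,T3}
Step 10: wait(T4) -> count=0 queue=[T4] holders={T1,T2,T3}
Step 11: signal(T1) -> count=0 queue=[] holders={T2,T3,T4}
Final holders: T2,T3,T4

Answer: T2,T3,T4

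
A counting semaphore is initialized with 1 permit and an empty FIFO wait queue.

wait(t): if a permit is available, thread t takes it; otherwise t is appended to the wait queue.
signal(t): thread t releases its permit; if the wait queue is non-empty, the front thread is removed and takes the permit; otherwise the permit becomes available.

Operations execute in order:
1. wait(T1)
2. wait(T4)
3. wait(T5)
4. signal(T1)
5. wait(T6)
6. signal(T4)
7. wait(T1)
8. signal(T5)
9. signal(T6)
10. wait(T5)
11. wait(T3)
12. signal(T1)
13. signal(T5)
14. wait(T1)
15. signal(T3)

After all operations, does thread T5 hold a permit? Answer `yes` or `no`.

Step 1: wait(T1) -> count=0 queue=[] holders={T1}
Step 2: wait(T4) -> count=0 queue=[T4] holders={T1}
Step 3: wait(T5) -> count=0 queue=[T4,T5] holders={T1}
Step 4: signal(T1) -> count=0 queue=[T5] holders={T4}
Step 5: wait(T6) -> count=0 queue=[T5,T6] holders={T4}
Step 6: signal(T4) -> count=0 queue=[T6] holders={T5}
Step 7: wait(T1) -> count=0 queue=[T6,T1] holders={T5}
Step 8: signal(T5) -> count=0 queue=[T1] holders={T6}
Step 9: signal(T6) -> count=0 queue=[] holders={T1}
Step 10: wait(T5) -> count=0 queue=[T5] holders={T1}
Step 11: wait(T3) -> count=0 queue=[T5,T3] holders={T1}
Step 12: signal(T1) -> count=0 queue=[T3] holders={T5}
Step 13: signal(T5) -> count=0 queue=[] holders={T3}
Step 14: wait(T1) -> count=0 queue=[T1] holders={T3}
Step 15: signal(T3) -> count=0 queue=[] holders={T1}
Final holders: {T1} -> T5 not in holders

Answer: no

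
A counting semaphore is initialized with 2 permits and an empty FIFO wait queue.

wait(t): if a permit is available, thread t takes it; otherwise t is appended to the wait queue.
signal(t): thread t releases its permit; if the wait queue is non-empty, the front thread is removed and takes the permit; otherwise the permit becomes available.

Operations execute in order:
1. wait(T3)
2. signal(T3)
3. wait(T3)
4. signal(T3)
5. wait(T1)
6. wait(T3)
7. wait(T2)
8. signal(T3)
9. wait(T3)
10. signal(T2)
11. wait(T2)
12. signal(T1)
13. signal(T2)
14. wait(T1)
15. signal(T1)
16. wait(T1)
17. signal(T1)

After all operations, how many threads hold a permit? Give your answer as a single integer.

Step 1: wait(T3) -> count=1 queue=[] holders={T3}
Step 2: signal(T3) -> count=2 queue=[] holders={none}
Step 3: wait(T3) -> count=1 queue=[] holders={T3}
Step 4: signal(T3) -> count=2 queue=[] holders={none}
Step 5: wait(T1) -> count=1 queue=[] holders={T1}
Step 6: wait(T3) -> count=0 queue=[] holders={T1,T3}
Step 7: wait(T2) -> count=0 queue=[T2] holders={T1,T3}
Step 8: signal(T3) -> count=0 queue=[] holders={T1,T2}
Step 9: wait(T3) -> count=0 queue=[T3] holders={T1,T2}
Step 10: signal(T2) -> count=0 queue=[] holders={T1,T3}
Step 11: wait(T2) -> count=0 queue=[T2] holders={T1,T3}
Step 12: signal(T1) -> count=0 queue=[] holders={T2,T3}
Step 13: signal(T2) -> count=1 queue=[] holders={T3}
Step 14: wait(T1) -> count=0 queue=[] holders={T1,T3}
Step 15: signal(T1) -> count=1 queue=[] holders={T3}
Step 16: wait(T1) -> count=0 queue=[] holders={T1,T3}
Step 17: signal(T1) -> count=1 queue=[] holders={T3}
Final holders: {T3} -> 1 thread(s)

Answer: 1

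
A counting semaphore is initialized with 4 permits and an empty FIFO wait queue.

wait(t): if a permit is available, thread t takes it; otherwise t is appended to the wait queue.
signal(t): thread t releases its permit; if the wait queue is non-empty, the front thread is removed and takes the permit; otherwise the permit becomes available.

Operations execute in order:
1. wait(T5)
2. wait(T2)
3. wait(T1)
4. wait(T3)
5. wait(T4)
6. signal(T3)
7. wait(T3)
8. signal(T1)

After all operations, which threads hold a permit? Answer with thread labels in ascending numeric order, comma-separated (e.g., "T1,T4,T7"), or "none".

Step 1: wait(T5) -> count=3 queue=[] holders={T5}
Step 2: wait(T2) -> count=2 queue=[] holders={T2,T5}
Step 3: wait(T1) -> count=1 queue=[] holders={T1,T2,T5}
Step 4: wait(T3) -> count=0 queue=[] holders={T1,T2,T3,T5}
Step 5: wait(T4) -> count=0 queue=[T4] holders={T1,T2,T3,T5}
Step 6: signal(T3) -> count=0 queue=[] holders={T1,T2,T4,T5}
Step 7: wait(T3) -> count=0 queue=[T3] holders={T1,T2,T4,T5}
Step 8: signal(T1) -> count=0 queue=[] holders={T2,T3,T4,T5}
Final holders: T2,T3,T4,T5

Answer: T2,T3,T4,T5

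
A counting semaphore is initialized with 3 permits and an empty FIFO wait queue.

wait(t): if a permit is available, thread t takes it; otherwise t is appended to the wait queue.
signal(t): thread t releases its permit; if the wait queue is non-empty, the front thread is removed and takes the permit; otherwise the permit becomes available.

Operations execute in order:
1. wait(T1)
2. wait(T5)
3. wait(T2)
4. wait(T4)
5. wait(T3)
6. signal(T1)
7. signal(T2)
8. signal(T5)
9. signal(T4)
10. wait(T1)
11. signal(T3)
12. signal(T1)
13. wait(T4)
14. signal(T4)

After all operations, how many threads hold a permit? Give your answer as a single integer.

Step 1: wait(T1) -> count=2 queue=[] holders={T1}
Step 2: wait(T5) -> count=1 queue=[] holders={T1,T5}
Step 3: wait(T2) -> count=0 queue=[] holders={T1,T2,T5}
Step 4: wait(T4) -> count=0 queue=[T4] holders={T1,T2,T5}
Step 5: wait(T3) -> count=0 queue=[T4,T3] holders={T1,T2,T5}
Step 6: signal(T1) -> count=0 queue=[T3] holders={T2,T4,T5}
Step 7: signal(T2) -> count=0 queue=[] holders={T3,T4,T5}
Step 8: signal(T5) -> count=1 queue=[] holders={T3,T4}
Step 9: signal(T4) -> count=2 queue=[] holders={T3}
Step 10: wait(T1) -> count=1 queue=[] holders={T1,T3}
Step 11: signal(T3) -> count=2 queue=[] holders={T1}
Step 12: signal(T1) -> count=3 queue=[] holders={none}
Step 13: wait(T4) -> count=2 queue=[] holders={T4}
Step 14: signal(T4) -> count=3 queue=[] holders={none}
Final holders: {none} -> 0 thread(s)

Answer: 0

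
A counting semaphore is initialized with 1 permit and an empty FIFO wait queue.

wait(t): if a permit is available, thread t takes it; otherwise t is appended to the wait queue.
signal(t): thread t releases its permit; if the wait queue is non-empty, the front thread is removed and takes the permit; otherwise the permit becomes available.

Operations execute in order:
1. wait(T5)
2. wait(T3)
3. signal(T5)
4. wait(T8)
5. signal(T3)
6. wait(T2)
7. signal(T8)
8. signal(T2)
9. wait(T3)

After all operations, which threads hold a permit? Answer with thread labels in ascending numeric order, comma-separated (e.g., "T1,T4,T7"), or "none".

Step 1: wait(T5) -> count=0 queue=[] holders={T5}
Step 2: wait(T3) -> count=0 queue=[T3] holders={T5}
Step 3: signal(T5) -> count=0 queue=[] holders={T3}
Step 4: wait(T8) -> count=0 queue=[T8] holders={T3}
Step 5: signal(T3) -> count=0 queue=[] holders={T8}
Step 6: wait(T2) -> count=0 queue=[T2] holders={T8}
Step 7: signal(T8) -> count=0 queue=[] holders={T2}
Step 8: signal(T2) -> count=1 queue=[] holders={none}
Step 9: wait(T3) -> count=0 queue=[] holders={T3}
Final holders: T3

Answer: T3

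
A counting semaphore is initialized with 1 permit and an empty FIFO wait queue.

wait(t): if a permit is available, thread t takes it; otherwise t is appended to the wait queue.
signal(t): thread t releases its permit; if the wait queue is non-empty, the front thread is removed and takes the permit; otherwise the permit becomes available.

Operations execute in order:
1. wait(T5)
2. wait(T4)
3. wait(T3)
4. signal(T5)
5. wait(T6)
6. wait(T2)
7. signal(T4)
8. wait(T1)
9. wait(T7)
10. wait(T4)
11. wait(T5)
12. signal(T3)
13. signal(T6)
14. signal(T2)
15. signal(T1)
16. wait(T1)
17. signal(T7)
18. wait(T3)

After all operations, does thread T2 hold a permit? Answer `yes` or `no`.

Step 1: wait(T5) -> count=0 queue=[] holders={T5}
Step 2: wait(T4) -> count=0 queue=[T4] holders={T5}
Step 3: wait(T3) -> count=0 queue=[T4,T3] holders={T5}
Step 4: signal(T5) -> count=0 queue=[T3] holders={T4}
Step 5: wait(T6) -> count=0 queue=[T3,T6] holders={T4}
Step 6: wait(T2) -> count=0 queue=[T3,T6,T2] holders={T4}
Step 7: signal(T4) -> count=0 queue=[T6,T2] holders={T3}
Step 8: wait(T1) -> count=0 queue=[T6,T2,T1] holders={T3}
Step 9: wait(T7) -> count=0 queue=[T6,T2,T1,T7] holders={T3}
Step 10: wait(T4) -> count=0 queue=[T6,T2,T1,T7,T4] holders={T3}
Step 11: wait(T5) -> count=0 queue=[T6,T2,T1,T7,T4,T5] holders={T3}
Step 12: signal(T3) -> count=0 queue=[T2,T1,T7,T4,T5] holders={T6}
Step 13: signal(T6) -> count=0 queue=[T1,T7,T4,T5] holders={T2}
Step 14: signal(T2) -> count=0 queue=[T7,T4,T5] holders={T1}
Step 15: signal(T1) -> count=0 queue=[T4,T5] holders={T7}
Step 16: wait(T1) -> count=0 queue=[T4,T5,T1] holders={T7}
Step 17: signal(T7) -> count=0 queue=[T5,T1] holders={T4}
Step 18: wait(T3) -> count=0 queue=[T5,T1,T3] holders={T4}
Final holders: {T4} -> T2 not in holders

Answer: no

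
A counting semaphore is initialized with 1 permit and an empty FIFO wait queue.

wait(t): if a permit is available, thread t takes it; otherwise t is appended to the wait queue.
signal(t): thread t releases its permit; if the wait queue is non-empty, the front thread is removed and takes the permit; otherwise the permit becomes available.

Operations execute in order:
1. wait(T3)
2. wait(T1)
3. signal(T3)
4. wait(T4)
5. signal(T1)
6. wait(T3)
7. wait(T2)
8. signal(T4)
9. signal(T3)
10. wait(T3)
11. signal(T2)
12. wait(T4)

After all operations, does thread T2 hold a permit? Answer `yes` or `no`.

Answer: no

Derivation:
Step 1: wait(T3) -> count=0 queue=[] holders={T3}
Step 2: wait(T1) -> count=0 queue=[T1] holders={T3}
Step 3: signal(T3) -> count=0 queue=[] holders={T1}
Step 4: wait(T4) -> count=0 queue=[T4] holders={T1}
Step 5: signal(T1) -> count=0 queue=[] holders={T4}
Step 6: wait(T3) -> count=0 queue=[T3] holders={T4}
Step 7: wait(T2) -> count=0 queue=[T3,T2] holders={T4}
Step 8: signal(T4) -> count=0 queue=[T2] holders={T3}
Step 9: signal(T3) -> count=0 queue=[] holders={T2}
Step 10: wait(T3) -> count=0 queue=[T3] holders={T2}
Step 11: signal(T2) -> count=0 queue=[] holders={T3}
Step 12: wait(T4) -> count=0 queue=[T4] holders={T3}
Final holders: {T3} -> T2 not in holders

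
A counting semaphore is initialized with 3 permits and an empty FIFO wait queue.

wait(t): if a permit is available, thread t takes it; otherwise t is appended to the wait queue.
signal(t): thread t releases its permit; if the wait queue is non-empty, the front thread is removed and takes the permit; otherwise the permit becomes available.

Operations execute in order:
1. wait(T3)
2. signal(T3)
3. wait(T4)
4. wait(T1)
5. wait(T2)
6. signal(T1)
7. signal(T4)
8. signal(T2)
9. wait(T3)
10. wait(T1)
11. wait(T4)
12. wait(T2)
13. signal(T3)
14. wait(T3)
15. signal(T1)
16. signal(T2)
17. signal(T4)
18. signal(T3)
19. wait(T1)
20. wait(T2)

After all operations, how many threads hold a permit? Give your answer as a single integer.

Answer: 2

Derivation:
Step 1: wait(T3) -> count=2 queue=[] holders={T3}
Step 2: signal(T3) -> count=3 queue=[] holders={none}
Step 3: wait(T4) -> count=2 queue=[] holders={T4}
Step 4: wait(T1) -> count=1 queue=[] holders={T1,T4}
Step 5: wait(T2) -> count=0 queue=[] holders={T1,T2,T4}
Step 6: signal(T1) -> count=1 queue=[] holders={T2,T4}
Step 7: signal(T4) -> count=2 queue=[] holders={T2}
Step 8: signal(T2) -> count=3 queue=[] holders={none}
Step 9: wait(T3) -> count=2 queue=[] holders={T3}
Step 10: wait(T1) -> count=1 queue=[] holders={T1,T3}
Step 11: wait(T4) -> count=0 queue=[] holders={T1,T3,T4}
Step 12: wait(T2) -> count=0 queue=[T2] holders={T1,T3,T4}
Step 13: signal(T3) -> count=0 queue=[] holders={T1,T2,T4}
Step 14: wait(T3) -> count=0 queue=[T3] holders={T1,T2,T4}
Step 15: signal(T1) -> count=0 queue=[] holders={T2,T3,T4}
Step 16: signal(T2) -> count=1 queue=[] holders={T3,T4}
Step 17: signal(T4) -> count=2 queue=[] holders={T3}
Step 18: signal(T3) -> count=3 queue=[] holders={none}
Step 19: wait(T1) -> count=2 queue=[] holders={T1}
Step 20: wait(T2) -> count=1 queue=[] holders={T1,T2}
Final holders: {T1,T2} -> 2 thread(s)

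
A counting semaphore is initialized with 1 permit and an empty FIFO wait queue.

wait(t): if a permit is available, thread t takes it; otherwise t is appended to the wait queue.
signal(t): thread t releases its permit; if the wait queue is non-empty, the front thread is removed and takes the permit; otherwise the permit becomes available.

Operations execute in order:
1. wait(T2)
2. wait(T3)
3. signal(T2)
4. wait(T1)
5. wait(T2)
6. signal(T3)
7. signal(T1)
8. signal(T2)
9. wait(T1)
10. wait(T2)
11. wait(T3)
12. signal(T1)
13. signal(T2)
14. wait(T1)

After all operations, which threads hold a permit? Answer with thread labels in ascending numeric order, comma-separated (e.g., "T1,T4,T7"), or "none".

Step 1: wait(T2) -> count=0 queue=[] holders={T2}
Step 2: wait(T3) -> count=0 queue=[T3] holders={T2}
Step 3: signal(T2) -> count=0 queue=[] holders={T3}
Step 4: wait(T1) -> count=0 queue=[T1] holders={T3}
Step 5: wait(T2) -> count=0 queue=[T1,T2] holders={T3}
Step 6: signal(T3) -> count=0 queue=[T2] holders={T1}
Step 7: signal(T1) -> count=0 queue=[] holders={T2}
Step 8: signal(T2) -> count=1 queue=[] holders={none}
Step 9: wait(T1) -> count=0 queue=[] holders={T1}
Step 10: wait(T2) -> count=0 queue=[T2] holders={T1}
Step 11: wait(T3) -> count=0 queue=[T2,T3] holders={T1}
Step 12: signal(T1) -> count=0 queue=[T3] holders={T2}
Step 13: signal(T2) -> count=0 queue=[] holders={T3}
Step 14: wait(T1) -> count=0 queue=[T1] holders={T3}
Final holders: T3

Answer: T3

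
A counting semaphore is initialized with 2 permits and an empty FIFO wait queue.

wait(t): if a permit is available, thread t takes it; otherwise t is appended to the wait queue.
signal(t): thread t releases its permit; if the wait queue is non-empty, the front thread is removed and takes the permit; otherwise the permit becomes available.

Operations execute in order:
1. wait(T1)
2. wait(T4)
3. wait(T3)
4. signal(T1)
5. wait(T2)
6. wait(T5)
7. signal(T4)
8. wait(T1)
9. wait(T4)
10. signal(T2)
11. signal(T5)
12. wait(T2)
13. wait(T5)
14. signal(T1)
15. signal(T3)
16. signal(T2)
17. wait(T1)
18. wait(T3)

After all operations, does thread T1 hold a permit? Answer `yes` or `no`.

Answer: no

Derivation:
Step 1: wait(T1) -> count=1 queue=[] holders={T1}
Step 2: wait(T4) -> count=0 queue=[] holders={T1,T4}
Step 3: wait(T3) -> count=0 queue=[T3] holders={T1,T4}
Step 4: signal(T1) -> count=0 queue=[] holders={T3,T4}
Step 5: wait(T2) -> count=0 queue=[T2] holders={T3,T4}
Step 6: wait(T5) -> count=0 queue=[T2,T5] holders={T3,T4}
Step 7: signal(T4) -> count=0 queue=[T5] holders={T2,T3}
Step 8: wait(T1) -> count=0 queue=[T5,T1] holders={T2,T3}
Step 9: wait(T4) -> count=0 queue=[T5,T1,T4] holders={T2,T3}
Step 10: signal(T2) -> count=0 queue=[T1,T4] holders={T3,T5}
Step 11: signal(T5) -> count=0 queue=[T4] holders={T1,T3}
Step 12: wait(T2) -> count=0 queue=[T4,T2] holders={T1,T3}
Step 13: wait(T5) -> count=0 queue=[T4,T2,T5] holders={T1,T3}
Step 14: signal(T1) -> count=0 queue=[T2,T5] holders={T3,T4}
Step 15: signal(T3) -> count=0 queue=[T5] holders={T2,T4}
Step 16: signal(T2) -> count=0 queue=[] holders={T4,T5}
Step 17: wait(T1) -> count=0 queue=[T1] holders={T4,T5}
Step 18: wait(T3) -> count=0 queue=[T1,T3] holders={T4,T5}
Final holders: {T4,T5} -> T1 not in holders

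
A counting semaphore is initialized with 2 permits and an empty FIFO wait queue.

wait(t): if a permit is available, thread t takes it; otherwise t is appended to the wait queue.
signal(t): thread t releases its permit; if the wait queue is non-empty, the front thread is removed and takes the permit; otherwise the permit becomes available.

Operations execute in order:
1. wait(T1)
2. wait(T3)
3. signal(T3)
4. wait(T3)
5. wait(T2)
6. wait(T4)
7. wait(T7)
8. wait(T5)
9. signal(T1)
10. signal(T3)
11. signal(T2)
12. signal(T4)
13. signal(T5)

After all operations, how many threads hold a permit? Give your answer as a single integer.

Step 1: wait(T1) -> count=1 queue=[] holders={T1}
Step 2: wait(T3) -> count=0 queue=[] holders={T1,T3}
Step 3: signal(T3) -> count=1 queue=[] holders={T1}
Step 4: wait(T3) -> count=0 queue=[] holders={T1,T3}
Step 5: wait(T2) -> count=0 queue=[T2] holders={T1,T3}
Step 6: wait(T4) -> count=0 queue=[T2,T4] holders={T1,T3}
Step 7: wait(T7) -> count=0 queue=[T2,T4,T7] holders={T1,T3}
Step 8: wait(T5) -> count=0 queue=[T2,T4,T7,T5] holders={T1,T3}
Step 9: signal(T1) -> count=0 queue=[T4,T7,T5] holders={T2,T3}
Step 10: signal(T3) -> count=0 queue=[T7,T5] holders={T2,T4}
Step 11: signal(T2) -> count=0 queue=[T5] holders={T4,T7}
Step 12: signal(T4) -> count=0 queue=[] holders={T5,T7}
Step 13: signal(T5) -> count=1 queue=[] holders={T7}
Final holders: {T7} -> 1 thread(s)

Answer: 1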